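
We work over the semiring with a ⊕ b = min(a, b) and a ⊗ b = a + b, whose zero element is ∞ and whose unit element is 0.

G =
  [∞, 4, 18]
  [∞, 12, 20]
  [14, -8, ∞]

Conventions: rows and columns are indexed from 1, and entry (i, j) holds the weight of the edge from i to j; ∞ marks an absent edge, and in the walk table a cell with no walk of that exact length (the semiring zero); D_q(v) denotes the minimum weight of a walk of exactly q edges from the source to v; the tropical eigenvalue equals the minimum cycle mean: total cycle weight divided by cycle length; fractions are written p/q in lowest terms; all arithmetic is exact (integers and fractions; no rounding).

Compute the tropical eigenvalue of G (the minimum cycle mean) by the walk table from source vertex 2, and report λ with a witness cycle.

q=0: [∞, 0, ∞]
q=1: [∞, 12, 20]
q=2: [34, 12, 32]
q=3: [46, 24, 32]
Optimal cycle mean attained by: cycle 2->3->2, total 20 + (-8), length 2.
Answer: λ = 6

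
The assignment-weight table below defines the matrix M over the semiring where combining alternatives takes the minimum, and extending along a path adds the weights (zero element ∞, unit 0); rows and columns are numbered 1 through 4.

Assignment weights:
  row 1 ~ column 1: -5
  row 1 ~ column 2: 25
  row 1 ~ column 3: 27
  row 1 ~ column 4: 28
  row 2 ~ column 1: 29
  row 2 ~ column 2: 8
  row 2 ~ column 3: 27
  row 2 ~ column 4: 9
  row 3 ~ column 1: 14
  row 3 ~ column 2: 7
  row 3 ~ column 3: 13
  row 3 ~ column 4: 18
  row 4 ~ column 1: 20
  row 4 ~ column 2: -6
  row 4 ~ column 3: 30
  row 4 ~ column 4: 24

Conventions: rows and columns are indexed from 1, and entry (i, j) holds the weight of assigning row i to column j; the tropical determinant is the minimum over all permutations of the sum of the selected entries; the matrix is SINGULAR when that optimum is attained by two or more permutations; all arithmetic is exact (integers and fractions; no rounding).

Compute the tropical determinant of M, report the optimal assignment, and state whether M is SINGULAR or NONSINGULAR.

σ = (1, 2, 3, 4): (-5) + 8 + 13 + 24 = 40
σ = (1, 2, 4, 3): (-5) + 8 + 18 + 30 = 51
σ = (1, 3, 2, 4): (-5) + 27 + 7 + 24 = 53
σ = (1, 3, 4, 2): (-5) + 27 + 18 + (-6) = 34
σ = (1, 4, 2, 3): (-5) + 9 + 7 + 30 = 41
σ = (1, 4, 3, 2): (-5) + 9 + 13 + (-6) = 11
σ = (2, 1, 3, 4): 25 + 29 + 13 + 24 = 91
σ = (2, 1, 4, 3): 25 + 29 + 18 + 30 = 102
σ = (2, 3, 1, 4): 25 + 27 + 14 + 24 = 90
σ = (2, 3, 4, 1): 25 + 27 + 18 + 20 = 90
σ = (2, 4, 1, 3): 25 + 9 + 14 + 30 = 78
σ = (2, 4, 3, 1): 25 + 9 + 13 + 20 = 67
σ = (3, 1, 2, 4): 27 + 29 + 7 + 24 = 87
σ = (3, 1, 4, 2): 27 + 29 + 18 + (-6) = 68
σ = (3, 2, 1, 4): 27 + 8 + 14 + 24 = 73
σ = (3, 2, 4, 1): 27 + 8 + 18 + 20 = 73
σ = (3, 4, 1, 2): 27 + 9 + 14 + (-6) = 44
σ = (3, 4, 2, 1): 27 + 9 + 7 + 20 = 63
σ = (4, 1, 2, 3): 28 + 29 + 7 + 30 = 94
σ = (4, 1, 3, 2): 28 + 29 + 13 + (-6) = 64
σ = (4, 2, 1, 3): 28 + 8 + 14 + 30 = 80
σ = (4, 2, 3, 1): 28 + 8 + 13 + 20 = 69
σ = (4, 3, 1, 2): 28 + 27 + 14 + (-6) = 63
σ = (4, 3, 2, 1): 28 + 27 + 7 + 20 = 82
Optimal value attained by: σ = (1, 4, 3, 2).
Answer: det⊕(M) = 11; verdict: NONSINGULAR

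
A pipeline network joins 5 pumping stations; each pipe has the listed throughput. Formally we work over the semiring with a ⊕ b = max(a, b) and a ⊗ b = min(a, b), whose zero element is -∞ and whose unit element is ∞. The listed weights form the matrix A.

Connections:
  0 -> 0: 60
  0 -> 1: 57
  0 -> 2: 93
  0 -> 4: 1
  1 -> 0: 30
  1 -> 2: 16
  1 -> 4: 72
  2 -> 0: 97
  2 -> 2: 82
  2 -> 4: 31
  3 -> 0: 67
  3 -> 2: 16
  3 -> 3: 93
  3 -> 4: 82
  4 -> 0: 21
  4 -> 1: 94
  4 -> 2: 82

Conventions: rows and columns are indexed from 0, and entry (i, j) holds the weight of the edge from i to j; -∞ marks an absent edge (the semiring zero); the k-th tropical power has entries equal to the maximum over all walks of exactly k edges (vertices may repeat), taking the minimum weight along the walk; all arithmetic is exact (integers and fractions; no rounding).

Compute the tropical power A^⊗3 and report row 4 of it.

A^⊗2:
  [93, 57, 82, -∞, 57]
  [30, 72, 72, -∞, 16]
  [82, 57, 93, -∞, 31]
  [67, 82, 82, 93, 82]
  [82, 21, 82, -∞, 72]
A^⊗3:
  [82, 57, 93, -∞, 57]
  [72, 30, 72, -∞, 72]
  [93, 57, 82, -∞, 57]
  [82, 82, 82, 93, 82]
  [82, 72, 82, -∞, 31]
Answer: row 4 of A^⊗3 = [82, 72, 82, -∞, 31]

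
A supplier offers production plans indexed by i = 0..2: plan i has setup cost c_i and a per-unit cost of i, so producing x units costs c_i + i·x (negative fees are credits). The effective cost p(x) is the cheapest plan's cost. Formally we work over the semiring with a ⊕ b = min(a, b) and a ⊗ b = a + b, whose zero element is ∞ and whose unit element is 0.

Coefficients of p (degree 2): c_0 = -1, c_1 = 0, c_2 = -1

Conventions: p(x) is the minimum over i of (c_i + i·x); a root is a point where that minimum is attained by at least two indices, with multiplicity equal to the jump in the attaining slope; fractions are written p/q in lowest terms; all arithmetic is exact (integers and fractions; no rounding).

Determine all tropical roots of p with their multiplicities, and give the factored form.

hull edge (i=0, c=-1) to (i=2, c=-1): slope 0, span 2
Factored form: p(x) = -1 ⊗ (x ⊕ 0) ⊗ (x ⊕ 0)
Answer: roots = 0 (mult 2)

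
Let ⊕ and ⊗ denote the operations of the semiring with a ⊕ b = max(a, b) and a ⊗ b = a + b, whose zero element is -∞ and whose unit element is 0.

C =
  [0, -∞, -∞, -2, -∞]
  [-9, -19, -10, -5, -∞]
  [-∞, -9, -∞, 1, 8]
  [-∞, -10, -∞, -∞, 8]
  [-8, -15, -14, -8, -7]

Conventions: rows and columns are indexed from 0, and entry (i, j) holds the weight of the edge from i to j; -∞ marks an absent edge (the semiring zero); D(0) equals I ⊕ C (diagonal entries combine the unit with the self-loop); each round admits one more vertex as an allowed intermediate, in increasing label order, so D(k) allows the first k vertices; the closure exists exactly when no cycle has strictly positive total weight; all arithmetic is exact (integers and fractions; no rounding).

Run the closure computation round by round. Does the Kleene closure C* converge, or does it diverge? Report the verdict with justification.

D(0):
  [0, -∞, -∞, -2, -∞]
  [-9, 0, -10, -5, -∞]
  [-∞, -9, 0, 1, 8]
  [-∞, -10, -∞, 0, 8]
  [-8, -15, -14, -8, 0]
D(1):
  [0, -∞, -∞, -2, -∞]
  [-9, 0, -10, -5, -∞]
  [-∞, -9, 0, 1, 8]
  [-∞, -10, -∞, 0, 8]
  [-8, -15, -14, -8, 0]
D(2):
  [0, -∞, -∞, -2, -∞]
  [-9, 0, -10, -5, -∞]
  [-18, -9, 0, 1, 8]
  [-19, -10, -20, 0, 8]
  [-8, -15, -14, -8, 0]
D(3):
  [0, -∞, -∞, -2, -∞]
  [-9, 0, -10, -5, -2]
  [-18, -9, 0, 1, 8]
  [-19, -10, -20, 0, 8]
  [-8, -15, -14, -8, 0]
D(4):
  [0, -12, -22, -2, 6]
  [-9, 0, -10, -5, 3]
  [-18, -9, 0, 1, 9]
  [-19, -10, -20, 0, 8]
  [-8, -15, -14, -8, 0]
D(5):
  [0, -9, -8, -2, 6]
  [-5, 0, -10, -5, 3]
  [1, -6, 0, 1, 9]
  [0, -7, -6, 0, 8]
  [-8, -15, -14, -8, 0]
Key observation: every diagonal entry stays at the unit through all rounds, so no improving cycle exists.
Answer: CONVERGES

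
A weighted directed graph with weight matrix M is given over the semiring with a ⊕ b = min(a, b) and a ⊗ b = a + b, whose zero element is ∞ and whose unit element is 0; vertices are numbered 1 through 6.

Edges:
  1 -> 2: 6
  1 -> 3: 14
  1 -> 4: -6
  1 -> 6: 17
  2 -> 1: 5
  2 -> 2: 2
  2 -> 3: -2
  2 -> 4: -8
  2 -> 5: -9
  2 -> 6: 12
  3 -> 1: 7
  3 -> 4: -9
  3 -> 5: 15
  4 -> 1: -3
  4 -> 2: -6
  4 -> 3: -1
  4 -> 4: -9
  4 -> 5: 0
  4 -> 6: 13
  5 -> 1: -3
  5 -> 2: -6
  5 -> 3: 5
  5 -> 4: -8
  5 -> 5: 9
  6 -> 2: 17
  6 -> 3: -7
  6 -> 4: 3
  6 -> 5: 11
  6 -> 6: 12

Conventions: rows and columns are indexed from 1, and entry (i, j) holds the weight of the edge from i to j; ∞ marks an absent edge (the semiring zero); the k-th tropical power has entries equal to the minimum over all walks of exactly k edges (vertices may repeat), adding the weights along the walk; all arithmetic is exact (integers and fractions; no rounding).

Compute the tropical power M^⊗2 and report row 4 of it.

M^⊗2:
  [-9, -12, -7, -15, -6, 7]
  [-12, -15, -9, -17, -8, 5]
  [-12, -15, -10, -18, -9, 4]
  [-12, -15, -10, -18, -15, 4]
  [-11, -14, -9, -17, -15, 5]
  [0, -3, 2, -16, 3, 16]
Answer: row 4 of M^⊗2 = [-12, -15, -10, -18, -15, 4]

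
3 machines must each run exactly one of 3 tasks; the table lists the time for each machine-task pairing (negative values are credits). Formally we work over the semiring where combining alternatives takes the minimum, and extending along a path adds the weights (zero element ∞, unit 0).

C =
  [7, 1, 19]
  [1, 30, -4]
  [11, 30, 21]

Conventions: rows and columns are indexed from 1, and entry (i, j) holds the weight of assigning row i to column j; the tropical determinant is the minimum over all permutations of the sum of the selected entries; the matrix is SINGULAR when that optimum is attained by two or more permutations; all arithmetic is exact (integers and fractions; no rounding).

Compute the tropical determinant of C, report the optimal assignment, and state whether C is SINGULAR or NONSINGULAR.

σ = (1, 2, 3): 7 + 30 + 21 = 58
σ = (1, 3, 2): 7 + (-4) + 30 = 33
σ = (2, 1, 3): 1 + 1 + 21 = 23
σ = (2, 3, 1): 1 + (-4) + 11 = 8
σ = (3, 1, 2): 19 + 1 + 30 = 50
σ = (3, 2, 1): 19 + 30 + 11 = 60
Optimal value attained by: σ = (2, 3, 1).
Answer: det⊕(C) = 8; verdict: NONSINGULAR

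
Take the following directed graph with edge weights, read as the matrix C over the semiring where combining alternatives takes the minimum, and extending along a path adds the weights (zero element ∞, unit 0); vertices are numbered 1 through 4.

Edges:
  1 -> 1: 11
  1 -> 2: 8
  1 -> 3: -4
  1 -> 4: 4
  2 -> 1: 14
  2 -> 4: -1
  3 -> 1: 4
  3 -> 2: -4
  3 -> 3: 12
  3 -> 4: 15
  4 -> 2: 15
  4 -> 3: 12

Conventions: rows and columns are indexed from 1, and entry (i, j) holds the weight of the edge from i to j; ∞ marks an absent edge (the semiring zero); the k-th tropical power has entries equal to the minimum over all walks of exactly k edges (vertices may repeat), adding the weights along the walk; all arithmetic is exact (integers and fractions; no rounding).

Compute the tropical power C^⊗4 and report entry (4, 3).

C^⊗2:
  [0, -8, 7, 7]
  [25, 14, 10, 18]
  [10, 8, 0, -5]
  [16, 8, 24, 14]
C^⊗3:
  [6, 3, -4, -9]
  [14, 6, 21, 13]
  [4, -4, 6, 7]
  [22, 20, 12, 7]
C^⊗4:
  [0, -8, 2, 2]
  [20, 17, 10, 5]
  [10, 2, 0, -5]
  [16, 8, 18, 19]
Key observation: the optimum is the walk 4->3->2->1->3, with weight 12 + (-4) + 14 + (-4) = 18.
Optimal value attained by: walk 4->3->2->1->3.
Answer: (C^⊗4)[4][3] = 18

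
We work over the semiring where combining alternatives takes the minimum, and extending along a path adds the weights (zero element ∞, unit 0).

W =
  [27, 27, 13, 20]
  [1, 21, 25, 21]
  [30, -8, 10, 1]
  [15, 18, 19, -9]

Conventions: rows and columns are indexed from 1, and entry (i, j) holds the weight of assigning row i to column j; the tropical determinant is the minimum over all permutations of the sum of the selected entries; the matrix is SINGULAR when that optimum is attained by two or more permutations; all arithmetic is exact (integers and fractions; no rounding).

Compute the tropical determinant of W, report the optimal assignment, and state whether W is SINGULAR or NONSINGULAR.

σ = (1, 2, 3, 4): 27 + 21 + 10 + (-9) = 49
σ = (1, 2, 4, 3): 27 + 21 + 1 + 19 = 68
σ = (1, 3, 2, 4): 27 + 25 + (-8) + (-9) = 35
σ = (1, 3, 4, 2): 27 + 25 + 1 + 18 = 71
σ = (1, 4, 2, 3): 27 + 21 + (-8) + 19 = 59
σ = (1, 4, 3, 2): 27 + 21 + 10 + 18 = 76
σ = (2, 1, 3, 4): 27 + 1 + 10 + (-9) = 29
σ = (2, 1, 4, 3): 27 + 1 + 1 + 19 = 48
σ = (2, 3, 1, 4): 27 + 25 + 30 + (-9) = 73
σ = (2, 3, 4, 1): 27 + 25 + 1 + 15 = 68
σ = (2, 4, 1, 3): 27 + 21 + 30 + 19 = 97
σ = (2, 4, 3, 1): 27 + 21 + 10 + 15 = 73
σ = (3, 1, 2, 4): 13 + 1 + (-8) + (-9) = -3
σ = (3, 1, 4, 2): 13 + 1 + 1 + 18 = 33
σ = (3, 2, 1, 4): 13 + 21 + 30 + (-9) = 55
σ = (3, 2, 4, 1): 13 + 21 + 1 + 15 = 50
σ = (3, 4, 1, 2): 13 + 21 + 30 + 18 = 82
σ = (3, 4, 2, 1): 13 + 21 + (-8) + 15 = 41
σ = (4, 1, 2, 3): 20 + 1 + (-8) + 19 = 32
σ = (4, 1, 3, 2): 20 + 1 + 10 + 18 = 49
σ = (4, 2, 1, 3): 20 + 21 + 30 + 19 = 90
σ = (4, 2, 3, 1): 20 + 21 + 10 + 15 = 66
σ = (4, 3, 1, 2): 20 + 25 + 30 + 18 = 93
σ = (4, 3, 2, 1): 20 + 25 + (-8) + 15 = 52
Optimal value attained by: σ = (3, 1, 2, 4).
Answer: det⊕(W) = -3; verdict: NONSINGULAR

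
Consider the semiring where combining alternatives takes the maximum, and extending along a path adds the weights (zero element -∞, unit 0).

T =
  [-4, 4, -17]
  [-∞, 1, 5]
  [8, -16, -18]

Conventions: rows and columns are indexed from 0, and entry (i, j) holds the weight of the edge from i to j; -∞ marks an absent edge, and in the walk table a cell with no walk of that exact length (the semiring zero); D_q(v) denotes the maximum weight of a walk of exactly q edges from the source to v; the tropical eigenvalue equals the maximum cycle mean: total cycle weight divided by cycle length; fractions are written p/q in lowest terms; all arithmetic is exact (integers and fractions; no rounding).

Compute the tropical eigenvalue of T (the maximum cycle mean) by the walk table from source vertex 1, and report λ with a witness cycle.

q=0: [-∞, 0, -∞]
q=1: [-∞, 1, 5]
q=2: [13, 2, 6]
q=3: [14, 17, 7]
Optimal cycle mean attained by: cycle 0->1->2->0, total 4 + 5 + 8, length 3.
Answer: λ = 17/3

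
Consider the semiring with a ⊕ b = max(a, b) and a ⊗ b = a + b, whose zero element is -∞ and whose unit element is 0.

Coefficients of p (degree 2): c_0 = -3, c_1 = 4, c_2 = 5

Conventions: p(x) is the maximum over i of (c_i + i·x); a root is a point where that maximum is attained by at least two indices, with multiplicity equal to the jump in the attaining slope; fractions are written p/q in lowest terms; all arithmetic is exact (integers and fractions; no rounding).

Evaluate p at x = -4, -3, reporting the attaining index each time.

p(-4) = max(-3+0·(-4)=-3, 4+1·(-4)=0, 5+2·(-4)=-3) = 0 (attained by i=1)
p(-3) = max(-3+0·(-3)=-3, 4+1·(-3)=1, 5+2·(-3)=-1) = 1 (attained by i=1)
Answer: p(-4) = 0; p(-3) = 1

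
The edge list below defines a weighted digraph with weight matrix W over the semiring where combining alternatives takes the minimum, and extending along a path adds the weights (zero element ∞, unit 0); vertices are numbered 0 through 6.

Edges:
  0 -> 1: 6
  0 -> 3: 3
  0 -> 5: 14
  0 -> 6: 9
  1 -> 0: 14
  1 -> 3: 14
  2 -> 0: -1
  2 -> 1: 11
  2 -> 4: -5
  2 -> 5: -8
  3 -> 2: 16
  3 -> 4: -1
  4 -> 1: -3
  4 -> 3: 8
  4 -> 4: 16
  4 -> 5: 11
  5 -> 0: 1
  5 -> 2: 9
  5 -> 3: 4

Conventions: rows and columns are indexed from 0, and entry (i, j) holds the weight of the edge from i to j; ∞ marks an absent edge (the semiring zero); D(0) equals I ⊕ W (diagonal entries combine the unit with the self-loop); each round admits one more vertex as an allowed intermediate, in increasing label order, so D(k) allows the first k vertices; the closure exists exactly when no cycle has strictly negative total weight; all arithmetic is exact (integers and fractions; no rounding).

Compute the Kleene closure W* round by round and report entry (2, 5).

D(0):
  [0, 6, ∞, 3, ∞, 14, 9]
  [14, 0, ∞, 14, ∞, ∞, ∞]
  [-1, 11, 0, ∞, -5, -8, ∞]
  [∞, ∞, 16, 0, -1, ∞, ∞]
  [∞, -3, ∞, 8, 0, 11, ∞]
  [1, ∞, 9, 4, ∞, 0, ∞]
  [∞, ∞, ∞, ∞, ∞, ∞, 0]
D(1):
  [0, 6, ∞, 3, ∞, 14, 9]
  [14, 0, ∞, 14, ∞, 28, 23]
  [-1, 5, 0, 2, -5, -8, 8]
  [∞, ∞, 16, 0, -1, ∞, ∞]
  [∞, -3, ∞, 8, 0, 11, ∞]
  [1, 7, 9, 4, ∞, 0, 10]
  [∞, ∞, ∞, ∞, ∞, ∞, 0]
D(2):
  [0, 6, ∞, 3, ∞, 14, 9]
  [14, 0, ∞, 14, ∞, 28, 23]
  [-1, 5, 0, 2, -5, -8, 8]
  [∞, ∞, 16, 0, -1, ∞, ∞]
  [11, -3, ∞, 8, 0, 11, 20]
  [1, 7, 9, 4, ∞, 0, 10]
  [∞, ∞, ∞, ∞, ∞, ∞, 0]
D(3):
  [0, 6, ∞, 3, ∞, 14, 9]
  [14, 0, ∞, 14, ∞, 28, 23]
  [-1, 5, 0, 2, -5, -8, 8]
  [15, 21, 16, 0, -1, 8, 24]
  [11, -3, ∞, 8, 0, 11, 20]
  [1, 7, 9, 4, 4, 0, 10]
  [∞, ∞, ∞, ∞, ∞, ∞, 0]
D(4):
  [0, 6, 19, 3, 2, 11, 9]
  [14, 0, 30, 14, 13, 22, 23]
  [-1, 5, 0, 2, -5, -8, 8]
  [15, 21, 16, 0, -1, 8, 24]
  [11, -3, 24, 8, 0, 11, 20]
  [1, 7, 9, 4, 3, 0, 10]
  [∞, ∞, ∞, ∞, ∞, ∞, 0]
D(5):
  [0, -1, 19, 3, 2, 11, 9]
  [14, 0, 30, 14, 13, 22, 23]
  [-1, -8, 0, 2, -5, -8, 8]
  [10, -4, 16, 0, -1, 8, 19]
  [11, -3, 24, 8, 0, 11, 20]
  [1, 0, 9, 4, 3, 0, 10]
  [∞, ∞, ∞, ∞, ∞, ∞, 0]
D(6):
  [0, -1, 19, 3, 2, 11, 9]
  [14, 0, 30, 14, 13, 22, 23]
  [-7, -8, 0, -4, -5, -8, 2]
  [9, -4, 16, 0, -1, 8, 18]
  [11, -3, 20, 8, 0, 11, 20]
  [1, 0, 9, 4, 3, 0, 10]
  [∞, ∞, ∞, ∞, ∞, ∞, 0]
D(7):
  [0, -1, 19, 3, 2, 11, 9]
  [14, 0, 30, 14, 13, 22, 23]
  [-7, -8, 0, -4, -5, -8, 2]
  [9, -4, 16, 0, -1, 8, 18]
  [11, -3, 20, 8, 0, 11, 20]
  [1, 0, 9, 4, 3, 0, 10]
  [∞, ∞, ∞, ∞, ∞, ∞, 0]
Answer: W*[2][5] = -8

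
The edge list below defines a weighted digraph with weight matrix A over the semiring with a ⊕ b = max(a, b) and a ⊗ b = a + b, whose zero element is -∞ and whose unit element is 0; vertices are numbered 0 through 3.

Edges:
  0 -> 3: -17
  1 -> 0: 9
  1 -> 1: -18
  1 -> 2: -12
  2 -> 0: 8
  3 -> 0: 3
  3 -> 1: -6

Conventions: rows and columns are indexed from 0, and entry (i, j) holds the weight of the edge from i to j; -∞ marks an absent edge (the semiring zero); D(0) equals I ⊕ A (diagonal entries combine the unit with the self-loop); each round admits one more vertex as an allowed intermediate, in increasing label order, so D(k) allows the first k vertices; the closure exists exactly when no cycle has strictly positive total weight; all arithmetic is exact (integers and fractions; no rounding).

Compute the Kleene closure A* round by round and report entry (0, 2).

D(0):
  [0, -∞, -∞, -17]
  [9, 0, -12, -∞]
  [8, -∞, 0, -∞]
  [3, -6, -∞, 0]
D(1):
  [0, -∞, -∞, -17]
  [9, 0, -12, -8]
  [8, -∞, 0, -9]
  [3, -6, -∞, 0]
D(2):
  [0, -∞, -∞, -17]
  [9, 0, -12, -8]
  [8, -∞, 0, -9]
  [3, -6, -18, 0]
D(3):
  [0, -∞, -∞, -17]
  [9, 0, -12, -8]
  [8, -∞, 0, -9]
  [3, -6, -18, 0]
D(4):
  [0, -23, -35, -17]
  [9, 0, -12, -8]
  [8, -15, 0, -9]
  [3, -6, -18, 0]
Answer: A*[0][2] = -35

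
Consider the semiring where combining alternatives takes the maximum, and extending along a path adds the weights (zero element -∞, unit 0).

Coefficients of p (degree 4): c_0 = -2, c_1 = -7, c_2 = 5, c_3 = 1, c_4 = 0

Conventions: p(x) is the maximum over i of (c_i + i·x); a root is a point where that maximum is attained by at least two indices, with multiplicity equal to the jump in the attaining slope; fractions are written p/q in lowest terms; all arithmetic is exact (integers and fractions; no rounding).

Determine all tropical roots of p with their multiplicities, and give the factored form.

hull edge (i=0, c=-2) to (i=2, c=5): slope 7/2, span 2
hull edge (i=2, c=5) to (i=4, c=0): slope -5/2, span 2
Factored form: p(x) = 0 ⊗ (x ⊕ (-7/2)) ⊗ (x ⊕ (-7/2)) ⊗ (x ⊕ 5/2) ⊗ (x ⊕ 5/2)
Answer: roots = -7/2 (mult 2), 5/2 (mult 2)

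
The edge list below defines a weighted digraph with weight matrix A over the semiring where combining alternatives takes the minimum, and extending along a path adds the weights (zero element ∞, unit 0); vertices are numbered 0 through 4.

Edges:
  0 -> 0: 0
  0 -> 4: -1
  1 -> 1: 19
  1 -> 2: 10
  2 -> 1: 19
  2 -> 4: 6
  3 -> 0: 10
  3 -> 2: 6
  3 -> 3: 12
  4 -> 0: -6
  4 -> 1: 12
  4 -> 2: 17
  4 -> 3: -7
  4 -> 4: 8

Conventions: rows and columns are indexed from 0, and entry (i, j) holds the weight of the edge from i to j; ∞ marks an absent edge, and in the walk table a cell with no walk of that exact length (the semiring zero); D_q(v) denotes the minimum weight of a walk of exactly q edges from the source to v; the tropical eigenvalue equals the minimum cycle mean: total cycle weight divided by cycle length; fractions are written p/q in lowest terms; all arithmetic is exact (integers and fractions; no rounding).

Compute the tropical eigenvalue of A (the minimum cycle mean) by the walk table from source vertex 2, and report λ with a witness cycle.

q=0: [∞, ∞, 0, ∞, ∞]
q=1: [∞, 19, ∞, ∞, 6]
q=2: [0, 18, 23, -1, 14]
q=3: [0, 26, 5, 7, -1]
q=4: [-7, 11, 13, -8, -1]
q=5: [-7, 11, -2, -8, -8]
Optimal cycle mean attained by: cycle 0->4->0, total (-1) + (-6), length 2.
Answer: λ = -7/2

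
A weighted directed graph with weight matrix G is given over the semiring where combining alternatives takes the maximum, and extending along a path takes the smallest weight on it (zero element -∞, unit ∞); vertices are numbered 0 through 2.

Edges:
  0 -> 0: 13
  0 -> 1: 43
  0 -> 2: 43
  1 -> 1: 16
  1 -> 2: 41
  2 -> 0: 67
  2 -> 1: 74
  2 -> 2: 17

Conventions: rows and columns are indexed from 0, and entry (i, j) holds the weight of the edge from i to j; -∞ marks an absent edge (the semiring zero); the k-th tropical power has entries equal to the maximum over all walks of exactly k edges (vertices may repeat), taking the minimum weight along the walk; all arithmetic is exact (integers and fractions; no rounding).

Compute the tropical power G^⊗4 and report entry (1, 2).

G^⊗2:
  [43, 43, 41]
  [41, 41, 17]
  [17, 43, 43]
G^⊗3:
  [41, 43, 43]
  [17, 41, 41]
  [43, 43, 41]
G^⊗4:
  [43, 43, 41]
  [41, 41, 41]
  [41, 43, 43]
Key observation: the optimum is the walk 1->2->0->1->2, with weight 41 min 67 min 43 min 41 = 41.
Optimal value attained by: walk 1->2->0->1->2.
Answer: (G^⊗4)[1][2] = 41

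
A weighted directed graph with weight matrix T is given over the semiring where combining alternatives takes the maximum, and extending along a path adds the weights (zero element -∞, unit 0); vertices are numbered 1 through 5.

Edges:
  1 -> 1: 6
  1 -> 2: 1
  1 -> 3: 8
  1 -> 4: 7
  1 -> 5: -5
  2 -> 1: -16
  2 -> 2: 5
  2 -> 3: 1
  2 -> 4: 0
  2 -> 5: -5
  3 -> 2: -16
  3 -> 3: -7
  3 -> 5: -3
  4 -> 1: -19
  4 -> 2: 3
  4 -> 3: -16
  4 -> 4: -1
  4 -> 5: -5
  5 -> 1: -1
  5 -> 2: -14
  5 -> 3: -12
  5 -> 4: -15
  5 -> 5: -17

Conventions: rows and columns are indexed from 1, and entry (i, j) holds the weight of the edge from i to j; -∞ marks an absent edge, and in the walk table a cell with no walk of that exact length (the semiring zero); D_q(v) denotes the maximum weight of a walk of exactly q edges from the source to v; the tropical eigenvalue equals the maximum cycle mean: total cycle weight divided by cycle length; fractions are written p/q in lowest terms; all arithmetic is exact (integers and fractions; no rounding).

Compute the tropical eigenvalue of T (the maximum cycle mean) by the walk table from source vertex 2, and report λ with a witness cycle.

q=0: [-∞, 0, -∞, -∞, -∞]
q=1: [-16, 5, 1, 0, -5]
q=2: [-6, 10, 6, 5, 0]
q=3: [0, 15, 11, 10, 5]
q=4: [6, 20, 16, 15, 10]
q=5: [12, 25, 21, 20, 15]
Optimal cycle mean attained by: cycle 1->1, total 6, length 1.
Answer: λ = 6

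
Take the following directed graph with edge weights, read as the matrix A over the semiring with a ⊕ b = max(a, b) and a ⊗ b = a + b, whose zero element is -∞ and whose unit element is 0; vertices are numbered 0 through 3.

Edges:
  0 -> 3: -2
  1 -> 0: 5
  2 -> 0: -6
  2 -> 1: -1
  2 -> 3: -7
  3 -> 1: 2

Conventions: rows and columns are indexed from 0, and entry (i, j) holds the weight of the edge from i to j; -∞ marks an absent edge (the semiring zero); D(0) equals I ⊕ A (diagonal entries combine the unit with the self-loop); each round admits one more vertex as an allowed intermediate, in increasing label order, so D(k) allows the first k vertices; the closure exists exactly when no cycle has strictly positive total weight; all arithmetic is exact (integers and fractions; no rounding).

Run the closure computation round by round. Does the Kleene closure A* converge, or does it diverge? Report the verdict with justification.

D(0):
  [0, -∞, -∞, -2]
  [5, 0, -∞, -∞]
  [-6, -1, 0, -7]
  [-∞, 2, -∞, 0]
D(1):
  [0, -∞, -∞, -2]
  [5, 0, -∞, 3]
  [-6, -1, 0, -7]
  [-∞, 2, -∞, 0]
Detection: at round 2, diagonal entry (3, 3) turns strictly positive.
Key observation: the cycle 3->1->0->3 has total weight 2 + 5 + (-2), which is strictly positive.
Answer: DIVERGES — positive cycle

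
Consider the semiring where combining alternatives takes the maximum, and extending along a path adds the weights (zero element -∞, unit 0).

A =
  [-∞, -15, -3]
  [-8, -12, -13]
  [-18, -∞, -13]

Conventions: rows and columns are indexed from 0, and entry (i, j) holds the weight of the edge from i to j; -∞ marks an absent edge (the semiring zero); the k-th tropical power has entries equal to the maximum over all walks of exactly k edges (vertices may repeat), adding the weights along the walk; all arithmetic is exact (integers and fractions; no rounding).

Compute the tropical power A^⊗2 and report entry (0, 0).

A^⊗2:
  [-21, -27, -16]
  [-20, -23, -11]
  [-31, -33, -21]
Key observation: the optimum is the walk 0->2->0, with weight (-3) + (-18) = -21.
Optimal value attained by: walk 0->2->0.
Answer: (A^⊗2)[0][0] = -21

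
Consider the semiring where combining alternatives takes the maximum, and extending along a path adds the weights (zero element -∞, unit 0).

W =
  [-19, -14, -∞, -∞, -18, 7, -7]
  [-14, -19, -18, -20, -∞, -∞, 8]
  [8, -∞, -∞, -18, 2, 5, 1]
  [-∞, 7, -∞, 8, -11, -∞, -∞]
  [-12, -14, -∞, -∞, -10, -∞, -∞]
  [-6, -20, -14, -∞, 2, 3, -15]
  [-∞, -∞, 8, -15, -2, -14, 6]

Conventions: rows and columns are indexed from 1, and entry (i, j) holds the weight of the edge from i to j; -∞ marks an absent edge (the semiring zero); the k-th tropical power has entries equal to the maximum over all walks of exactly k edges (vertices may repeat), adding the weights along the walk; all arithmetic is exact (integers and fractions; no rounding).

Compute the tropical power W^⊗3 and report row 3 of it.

W^⊗2:
  [1, -13, 1, -22, 9, 10, -1]
  [-10, -13, 16, -7, 6, -6, 14]
  [-1, -6, 9, -10, 7, 15, 7]
  [-7, 15, -11, 16, -3, -∞, 15]
  [-22, -24, -32, -34, -20, -5, -6]
  [-3, -12, -7, -30, 5, 6, -9]
  [16, -8, 14, -7, 10, 13, 12]
W^⊗3:
  [9, -5, 7, -14, 12, 13, 5]
  [24, 0, 22, 1, 18, 21, 20]
  [17, -3, 15, -2, 17, 18, 13]
  [1, 23, 23, 24, 13, 1, 23]
  [-11, -25, 2, -21, -3, -2, 0]
  [1, -9, -1, -22, 8, 9, -3]
  [22, 2, 20, 1, 16, 23, 18]
Answer: row 3 of W^⊗3 = [17, -3, 15, -2, 17, 18, 13]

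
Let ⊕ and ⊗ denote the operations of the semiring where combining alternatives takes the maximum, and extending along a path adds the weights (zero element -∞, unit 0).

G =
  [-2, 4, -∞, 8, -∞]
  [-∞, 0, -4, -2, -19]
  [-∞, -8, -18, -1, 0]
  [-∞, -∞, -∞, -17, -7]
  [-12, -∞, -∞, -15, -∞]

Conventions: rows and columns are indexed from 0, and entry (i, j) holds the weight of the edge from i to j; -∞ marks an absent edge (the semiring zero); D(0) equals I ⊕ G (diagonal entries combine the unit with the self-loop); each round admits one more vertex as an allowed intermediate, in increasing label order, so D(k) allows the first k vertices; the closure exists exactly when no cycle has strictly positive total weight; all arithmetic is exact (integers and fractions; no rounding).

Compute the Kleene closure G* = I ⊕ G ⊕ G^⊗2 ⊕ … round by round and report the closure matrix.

D(0):
  [0, 4, -∞, 8, -∞]
  [-∞, 0, -4, -2, -19]
  [-∞, -8, 0, -1, 0]
  [-∞, -∞, -∞, 0, -7]
  [-12, -∞, -∞, -15, 0]
D(1):
  [0, 4, -∞, 8, -∞]
  [-∞, 0, -4, -2, -19]
  [-∞, -8, 0, -1, 0]
  [-∞, -∞, -∞, 0, -7]
  [-12, -8, -∞, -4, 0]
D(2):
  [0, 4, 0, 8, -15]
  [-∞, 0, -4, -2, -19]
  [-∞, -8, 0, -1, 0]
  [-∞, -∞, -∞, 0, -7]
  [-12, -8, -12, -4, 0]
D(3):
  [0, 4, 0, 8, 0]
  [-∞, 0, -4, -2, -4]
  [-∞, -8, 0, -1, 0]
  [-∞, -∞, -∞, 0, -7]
  [-12, -8, -12, -4, 0]
D(4):
  [0, 4, 0, 8, 1]
  [-∞, 0, -4, -2, -4]
  [-∞, -8, 0, -1, 0]
  [-∞, -∞, -∞, 0, -7]
  [-12, -8, -12, -4, 0]
D(5):
  [0, 4, 0, 8, 1]
  [-16, 0, -4, -2, -4]
  [-12, -8, 0, -1, 0]
  [-19, -15, -19, 0, -7]
  [-12, -8, -12, -4, 0]
Answer: G* = [[0, 4, 0, 8, 1], [-16, 0, -4, -2, -4], [-12, -8, 0, -1, 0], [-19, -15, -19, 0, -7], [-12, -8, -12, -4, 0]]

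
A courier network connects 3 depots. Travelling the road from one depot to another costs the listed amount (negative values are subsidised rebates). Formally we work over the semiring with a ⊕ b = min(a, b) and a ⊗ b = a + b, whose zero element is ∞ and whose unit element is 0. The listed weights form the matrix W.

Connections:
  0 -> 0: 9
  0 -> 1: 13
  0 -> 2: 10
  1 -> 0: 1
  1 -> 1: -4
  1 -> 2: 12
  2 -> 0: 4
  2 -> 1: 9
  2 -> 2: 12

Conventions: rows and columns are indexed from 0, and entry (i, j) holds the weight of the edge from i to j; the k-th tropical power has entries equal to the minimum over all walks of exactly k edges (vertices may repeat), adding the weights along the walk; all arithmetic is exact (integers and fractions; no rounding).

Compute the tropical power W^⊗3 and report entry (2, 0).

W^⊗2:
  [14, 9, 19]
  [-3, -8, 8]
  [10, 5, 14]
W^⊗3:
  [10, 5, 21]
  [-7, -12, 4]
  [6, 1, 17]
Key observation: the optimum is the walk 2->1->1->0, with weight 9 + (-4) + 1 = 6.
Optimal value attained by: walk 2->1->1->0.
Answer: (W^⊗3)[2][0] = 6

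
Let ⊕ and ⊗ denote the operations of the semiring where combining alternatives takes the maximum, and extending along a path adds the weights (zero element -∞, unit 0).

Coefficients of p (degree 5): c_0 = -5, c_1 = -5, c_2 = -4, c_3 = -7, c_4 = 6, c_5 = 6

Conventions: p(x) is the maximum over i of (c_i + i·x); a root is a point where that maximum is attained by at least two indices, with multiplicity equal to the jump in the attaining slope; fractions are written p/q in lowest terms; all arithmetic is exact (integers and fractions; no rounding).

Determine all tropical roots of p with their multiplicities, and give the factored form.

hull edge (i=0, c=-5) to (i=4, c=6): slope 11/4, span 4
hull edge (i=4, c=6) to (i=5, c=6): slope 0, span 1
Factored form: p(x) = 6 ⊗ (x ⊕ (-11/4)) ⊗ (x ⊕ (-11/4)) ⊗ (x ⊕ (-11/4)) ⊗ (x ⊕ (-11/4)) ⊗ (x ⊕ 0)
Answer: roots = -11/4 (mult 4), 0 (mult 1)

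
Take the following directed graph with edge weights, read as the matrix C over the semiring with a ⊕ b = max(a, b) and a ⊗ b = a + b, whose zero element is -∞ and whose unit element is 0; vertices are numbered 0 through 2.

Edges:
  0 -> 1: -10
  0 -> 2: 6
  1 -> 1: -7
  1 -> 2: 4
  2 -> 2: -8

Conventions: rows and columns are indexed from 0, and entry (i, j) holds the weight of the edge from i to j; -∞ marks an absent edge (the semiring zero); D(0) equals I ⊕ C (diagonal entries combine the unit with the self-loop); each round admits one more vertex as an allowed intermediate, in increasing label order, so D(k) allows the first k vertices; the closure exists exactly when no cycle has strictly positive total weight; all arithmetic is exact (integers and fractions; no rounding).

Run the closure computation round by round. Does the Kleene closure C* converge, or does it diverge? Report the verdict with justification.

D(0):
  [0, -10, 6]
  [-∞, 0, 4]
  [-∞, -∞, 0]
D(1):
  [0, -10, 6]
  [-∞, 0, 4]
  [-∞, -∞, 0]
D(2):
  [0, -10, 6]
  [-∞, 0, 4]
  [-∞, -∞, 0]
D(3):
  [0, -10, 6]
  [-∞, 0, 4]
  [-∞, -∞, 0]
Key observation: every diagonal entry stays at the unit through all rounds, so no improving cycle exists.
Answer: CONVERGES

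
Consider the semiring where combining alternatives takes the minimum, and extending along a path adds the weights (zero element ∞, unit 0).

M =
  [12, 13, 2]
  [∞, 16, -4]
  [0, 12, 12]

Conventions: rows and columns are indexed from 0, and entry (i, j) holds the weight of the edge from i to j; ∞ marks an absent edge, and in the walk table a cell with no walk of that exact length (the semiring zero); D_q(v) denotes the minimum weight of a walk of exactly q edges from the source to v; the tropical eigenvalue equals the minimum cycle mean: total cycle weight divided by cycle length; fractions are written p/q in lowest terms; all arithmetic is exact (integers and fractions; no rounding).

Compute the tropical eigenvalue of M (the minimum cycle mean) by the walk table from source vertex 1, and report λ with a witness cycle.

q=0: [∞, 0, ∞]
q=1: [∞, 16, -4]
q=2: [-4, 8, 8]
q=3: [8, 9, -2]
Optimal cycle mean attained by: cycle 0->2->0, total 2 + 0, length 2.
Answer: λ = 1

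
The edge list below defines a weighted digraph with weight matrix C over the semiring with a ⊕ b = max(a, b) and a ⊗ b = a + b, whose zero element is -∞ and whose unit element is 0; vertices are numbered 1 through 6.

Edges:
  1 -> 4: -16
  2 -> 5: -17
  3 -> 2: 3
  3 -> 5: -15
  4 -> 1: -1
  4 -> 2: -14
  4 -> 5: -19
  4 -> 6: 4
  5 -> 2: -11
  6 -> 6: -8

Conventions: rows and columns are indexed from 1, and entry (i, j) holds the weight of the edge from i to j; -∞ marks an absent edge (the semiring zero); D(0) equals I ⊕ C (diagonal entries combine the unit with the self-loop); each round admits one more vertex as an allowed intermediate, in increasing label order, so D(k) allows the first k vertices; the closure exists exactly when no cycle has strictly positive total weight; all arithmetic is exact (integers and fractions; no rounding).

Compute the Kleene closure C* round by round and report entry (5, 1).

D(0):
  [0, -∞, -∞, -16, -∞, -∞]
  [-∞, 0, -∞, -∞, -17, -∞]
  [-∞, 3, 0, -∞, -15, -∞]
  [-1, -14, -∞, 0, -19, 4]
  [-∞, -11, -∞, -∞, 0, -∞]
  [-∞, -∞, -∞, -∞, -∞, 0]
D(1):
  [0, -∞, -∞, -16, -∞, -∞]
  [-∞, 0, -∞, -∞, -17, -∞]
  [-∞, 3, 0, -∞, -15, -∞]
  [-1, -14, -∞, 0, -19, 4]
  [-∞, -11, -∞, -∞, 0, -∞]
  [-∞, -∞, -∞, -∞, -∞, 0]
D(2):
  [0, -∞, -∞, -16, -∞, -∞]
  [-∞, 0, -∞, -∞, -17, -∞]
  [-∞, 3, 0, -∞, -14, -∞]
  [-1, -14, -∞, 0, -19, 4]
  [-∞, -11, -∞, -∞, 0, -∞]
  [-∞, -∞, -∞, -∞, -∞, 0]
D(3):
  [0, -∞, -∞, -16, -∞, -∞]
  [-∞, 0, -∞, -∞, -17, -∞]
  [-∞, 3, 0, -∞, -14, -∞]
  [-1, -14, -∞, 0, -19, 4]
  [-∞, -11, -∞, -∞, 0, -∞]
  [-∞, -∞, -∞, -∞, -∞, 0]
D(4):
  [0, -30, -∞, -16, -35, -12]
  [-∞, 0, -∞, -∞, -17, -∞]
  [-∞, 3, 0, -∞, -14, -∞]
  [-1, -14, -∞, 0, -19, 4]
  [-∞, -11, -∞, -∞, 0, -∞]
  [-∞, -∞, -∞, -∞, -∞, 0]
D(5):
  [0, -30, -∞, -16, -35, -12]
  [-∞, 0, -∞, -∞, -17, -∞]
  [-∞, 3, 0, -∞, -14, -∞]
  [-1, -14, -∞, 0, -19, 4]
  [-∞, -11, -∞, -∞, 0, -∞]
  [-∞, -∞, -∞, -∞, -∞, 0]
D(6):
  [0, -30, -∞, -16, -35, -12]
  [-∞, 0, -∞, -∞, -17, -∞]
  [-∞, 3, 0, -∞, -14, -∞]
  [-1, -14, -∞, 0, -19, 4]
  [-∞, -11, -∞, -∞, 0, -∞]
  [-∞, -∞, -∞, -∞, -∞, 0]
Answer: C*[5][1] = -∞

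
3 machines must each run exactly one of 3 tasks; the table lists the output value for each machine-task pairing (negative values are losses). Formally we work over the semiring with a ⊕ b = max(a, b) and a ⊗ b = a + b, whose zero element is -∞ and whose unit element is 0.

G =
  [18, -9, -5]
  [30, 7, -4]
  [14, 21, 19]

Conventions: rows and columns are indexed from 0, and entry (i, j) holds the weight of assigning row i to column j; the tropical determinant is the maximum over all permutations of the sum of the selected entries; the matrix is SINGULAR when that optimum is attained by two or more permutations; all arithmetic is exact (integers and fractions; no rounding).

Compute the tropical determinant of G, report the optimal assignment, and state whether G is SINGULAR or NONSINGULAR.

σ = (0, 1, 2): 18 + 7 + 19 = 44
σ = (0, 2, 1): 18 + (-4) + 21 = 35
σ = (1, 0, 2): (-9) + 30 + 19 = 40
σ = (1, 2, 0): (-9) + (-4) + 14 = 1
σ = (2, 0, 1): (-5) + 30 + 21 = 46
σ = (2, 1, 0): (-5) + 7 + 14 = 16
Optimal value attained by: σ = (2, 0, 1).
Answer: det⊕(G) = 46; verdict: NONSINGULAR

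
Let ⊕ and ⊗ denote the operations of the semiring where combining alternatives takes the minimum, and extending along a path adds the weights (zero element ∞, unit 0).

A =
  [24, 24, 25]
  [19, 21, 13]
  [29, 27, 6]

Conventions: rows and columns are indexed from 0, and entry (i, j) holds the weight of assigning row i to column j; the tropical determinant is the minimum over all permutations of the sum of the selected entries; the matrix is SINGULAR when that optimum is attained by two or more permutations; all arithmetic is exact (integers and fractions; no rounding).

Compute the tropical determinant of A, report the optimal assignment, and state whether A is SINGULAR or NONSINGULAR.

σ = (0, 1, 2): 24 + 21 + 6 = 51
σ = (0, 2, 1): 24 + 13 + 27 = 64
σ = (1, 0, 2): 24 + 19 + 6 = 49
σ = (1, 2, 0): 24 + 13 + 29 = 66
σ = (2, 0, 1): 25 + 19 + 27 = 71
σ = (2, 1, 0): 25 + 21 + 29 = 75
Optimal value attained by: σ = (1, 0, 2).
Answer: det⊕(A) = 49; verdict: NONSINGULAR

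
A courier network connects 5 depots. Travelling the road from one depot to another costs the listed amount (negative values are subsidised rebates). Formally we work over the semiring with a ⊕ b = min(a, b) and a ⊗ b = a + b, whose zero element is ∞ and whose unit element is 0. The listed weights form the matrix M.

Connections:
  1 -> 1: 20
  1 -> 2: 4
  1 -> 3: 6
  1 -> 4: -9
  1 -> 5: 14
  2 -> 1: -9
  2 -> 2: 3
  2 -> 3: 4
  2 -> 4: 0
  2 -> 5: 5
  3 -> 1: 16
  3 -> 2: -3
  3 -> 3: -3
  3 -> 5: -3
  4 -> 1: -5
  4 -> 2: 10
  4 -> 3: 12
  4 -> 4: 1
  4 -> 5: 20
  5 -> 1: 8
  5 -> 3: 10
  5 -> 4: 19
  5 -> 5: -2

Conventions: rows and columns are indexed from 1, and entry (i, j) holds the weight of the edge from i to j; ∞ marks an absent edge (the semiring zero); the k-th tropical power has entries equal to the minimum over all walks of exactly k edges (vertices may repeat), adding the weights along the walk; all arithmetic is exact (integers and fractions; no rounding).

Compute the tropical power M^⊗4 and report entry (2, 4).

M^⊗2:
  [-14, 1, 3, -8, 3]
  [-6, -5, -3, -18, 1]
  [-12, -6, -6, -3, -6]
  [-4, -1, 1, -14, 9]
  [6, 7, 7, -1, -4]
M^⊗3:
  [-13, -10, -8, -23, 0]
  [-23, -8, -6, -17, -6]
  [-15, -9, -9, -21, -9]
  [-19, -4, -2, -13, -2]
  [-6, 4, 4, -3, -6]
M^⊗4:
  [-28, -13, -11, -22, -11]
  [-22, -19, -17, -32, -9]
  [-26, -12, -12, -24, -12]
  [-18, -15, -13, -28, -5]
  [-8, -2, 0, -15, -8]
Key observation: the optimum is the walk 2->1->4->1->4, with weight (-9) + (-9) + (-5) + (-9) = -32.
Optimal value attained by: walk 2->1->4->1->4.
Answer: (M^⊗4)[2][4] = -32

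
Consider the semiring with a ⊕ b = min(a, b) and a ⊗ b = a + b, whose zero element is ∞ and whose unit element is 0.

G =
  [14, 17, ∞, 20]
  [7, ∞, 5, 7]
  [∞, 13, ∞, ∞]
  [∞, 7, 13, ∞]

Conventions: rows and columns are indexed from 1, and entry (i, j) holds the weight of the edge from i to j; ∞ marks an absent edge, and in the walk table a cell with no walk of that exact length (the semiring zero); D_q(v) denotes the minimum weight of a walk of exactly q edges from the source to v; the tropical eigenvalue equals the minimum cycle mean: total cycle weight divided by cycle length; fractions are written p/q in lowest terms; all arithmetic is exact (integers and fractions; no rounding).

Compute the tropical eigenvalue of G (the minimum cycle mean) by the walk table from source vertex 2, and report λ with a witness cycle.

q=0: [∞, 0, ∞, ∞]
q=1: [7, ∞, 5, 7]
q=2: [21, 14, 20, 27]
q=3: [21, 33, 19, 21]
q=4: [35, 28, 34, 40]
Optimal cycle mean attained by: cycle 2->4->2, total 7 + 7, length 2.
Answer: λ = 7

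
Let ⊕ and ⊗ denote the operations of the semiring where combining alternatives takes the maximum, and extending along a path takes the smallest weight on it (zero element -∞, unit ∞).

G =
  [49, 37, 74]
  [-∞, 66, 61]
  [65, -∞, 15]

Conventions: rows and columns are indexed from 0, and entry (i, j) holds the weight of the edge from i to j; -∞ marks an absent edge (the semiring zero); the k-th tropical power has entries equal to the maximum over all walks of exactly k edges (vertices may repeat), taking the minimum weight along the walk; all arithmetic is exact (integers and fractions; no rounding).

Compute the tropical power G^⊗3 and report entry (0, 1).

G^⊗2:
  [65, 37, 49]
  [61, 66, 61]
  [49, 37, 65]
G^⊗3:
  [49, 37, 65]
  [61, 66, 61]
  [65, 37, 49]
Key observation: the optimum is the walk 0->0->0->1, with weight 49 min 49 min 37 = 37.
Optimal value attained by: walk 0->0->0->1.
Answer: (G^⊗3)[0][1] = 37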